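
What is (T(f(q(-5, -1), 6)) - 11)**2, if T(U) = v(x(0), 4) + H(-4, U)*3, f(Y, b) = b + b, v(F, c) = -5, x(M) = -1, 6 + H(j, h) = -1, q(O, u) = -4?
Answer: 1369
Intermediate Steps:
H(j, h) = -7 (H(j, h) = -6 - 1 = -7)
f(Y, b) = 2*b
T(U) = -26 (T(U) = -5 - 7*3 = -5 - 21 = -26)
(T(f(q(-5, -1), 6)) - 11)**2 = (-26 - 11)**2 = (-37)**2 = 1369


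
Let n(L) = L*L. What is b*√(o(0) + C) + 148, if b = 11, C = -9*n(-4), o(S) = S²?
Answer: 148 + 132*I ≈ 148.0 + 132.0*I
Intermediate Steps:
n(L) = L²
C = -144 (C = -9*(-4)² = -9*16 = -144)
b*√(o(0) + C) + 148 = 11*√(0² - 144) + 148 = 11*√(0 - 144) + 148 = 11*√(-144) + 148 = 11*(12*I) + 148 = 132*I + 148 = 148 + 132*I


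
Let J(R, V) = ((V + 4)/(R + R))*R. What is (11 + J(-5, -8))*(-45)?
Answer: -405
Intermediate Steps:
J(R, V) = 2 + V/2 (J(R, V) = ((4 + V)/((2*R)))*R = ((4 + V)*(1/(2*R)))*R = ((4 + V)/(2*R))*R = 2 + V/2)
(11 + J(-5, -8))*(-45) = (11 + (2 + (½)*(-8)))*(-45) = (11 + (2 - 4))*(-45) = (11 - 2)*(-45) = 9*(-45) = -405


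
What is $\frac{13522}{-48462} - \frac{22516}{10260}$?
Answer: $- \frac{51246088}{20717505} \approx -2.4736$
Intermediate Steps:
$\frac{13522}{-48462} - \frac{22516}{10260} = 13522 \left(- \frac{1}{48462}\right) - \frac{5629}{2565} = - \frac{6761}{24231} - \frac{5629}{2565} = - \frac{51246088}{20717505}$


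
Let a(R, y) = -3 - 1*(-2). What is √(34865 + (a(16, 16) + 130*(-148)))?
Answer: 6*√434 ≈ 125.00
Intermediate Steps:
a(R, y) = -1 (a(R, y) = -3 + 2 = -1)
√(34865 + (a(16, 16) + 130*(-148))) = √(34865 + (-1 + 130*(-148))) = √(34865 + (-1 - 19240)) = √(34865 - 19241) = √15624 = 6*√434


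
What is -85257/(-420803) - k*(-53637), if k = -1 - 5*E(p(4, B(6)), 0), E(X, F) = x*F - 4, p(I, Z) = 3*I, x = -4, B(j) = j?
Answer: 428841684966/420803 ≈ 1.0191e+6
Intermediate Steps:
E(X, F) = -4 - 4*F (E(X, F) = -4*F - 4 = -4 - 4*F)
k = 19 (k = -1 - 5*(-4 - 4*0) = -1 - 5*(-4 + 0) = -1 - 5*(-4) = -1 + 20 = 19)
-85257/(-420803) - k*(-53637) = -85257/(-420803) - 19*(-53637) = -85257*(-1/420803) - 1*(-1019103) = 85257/420803 + 1019103 = 428841684966/420803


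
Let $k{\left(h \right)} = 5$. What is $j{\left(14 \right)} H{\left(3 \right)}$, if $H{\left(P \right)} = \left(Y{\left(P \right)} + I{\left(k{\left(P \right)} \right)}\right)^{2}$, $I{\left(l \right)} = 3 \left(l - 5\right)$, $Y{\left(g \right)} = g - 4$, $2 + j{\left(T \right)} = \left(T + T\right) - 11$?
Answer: $15$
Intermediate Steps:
$j{\left(T \right)} = -13 + 2 T$ ($j{\left(T \right)} = -2 + \left(\left(T + T\right) - 11\right) = -2 + \left(2 T - 11\right) = -2 + \left(-11 + 2 T\right) = -13 + 2 T$)
$Y{\left(g \right)} = -4 + g$ ($Y{\left(g \right)} = g - 4 = -4 + g$)
$I{\left(l \right)} = -15 + 3 l$ ($I{\left(l \right)} = 3 \left(-5 + l\right) = -15 + 3 l$)
$H{\left(P \right)} = \left(-4 + P\right)^{2}$ ($H{\left(P \right)} = \left(\left(-4 + P\right) + \left(-15 + 3 \cdot 5\right)\right)^{2} = \left(\left(-4 + P\right) + \left(-15 + 15\right)\right)^{2} = \left(\left(-4 + P\right) + 0\right)^{2} = \left(-4 + P\right)^{2}$)
$j{\left(14 \right)} H{\left(3 \right)} = \left(-13 + 2 \cdot 14\right) \left(-4 + 3\right)^{2} = \left(-13 + 28\right) \left(-1\right)^{2} = 15 \cdot 1 = 15$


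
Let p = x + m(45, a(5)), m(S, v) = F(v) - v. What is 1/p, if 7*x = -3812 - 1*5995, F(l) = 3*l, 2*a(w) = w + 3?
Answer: -1/1393 ≈ -0.00071787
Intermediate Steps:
a(w) = 3/2 + w/2 (a(w) = (w + 3)/2 = (3 + w)/2 = 3/2 + w/2)
m(S, v) = 2*v (m(S, v) = 3*v - v = 2*v)
x = -1401 (x = (-3812 - 1*5995)/7 = (-3812 - 5995)/7 = (⅐)*(-9807) = -1401)
p = -1393 (p = -1401 + 2*(3/2 + (½)*5) = -1401 + 2*(3/2 + 5/2) = -1401 + 2*4 = -1401 + 8 = -1393)
1/p = 1/(-1393) = -1/1393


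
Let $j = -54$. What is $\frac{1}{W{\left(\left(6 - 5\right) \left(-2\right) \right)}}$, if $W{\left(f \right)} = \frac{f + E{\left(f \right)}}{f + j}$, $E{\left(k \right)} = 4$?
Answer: $-28$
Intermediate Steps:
$W{\left(f \right)} = \frac{4 + f}{-54 + f}$ ($W{\left(f \right)} = \frac{f + 4}{f - 54} = \frac{4 + f}{-54 + f}$)
$\frac{1}{W{\left(\left(6 - 5\right) \left(-2\right) \right)}} = \frac{1}{\frac{1}{-54 + \left(6 - 5\right) \left(-2\right)} \left(4 + \left(6 - 5\right) \left(-2\right)\right)} = \frac{1}{\frac{1}{-54 + 1 \left(-2\right)} \left(4 + 1 \left(-2\right)\right)} = \frac{1}{\frac{1}{-54 - 2} \left(4 - 2\right)} = \frac{1}{\frac{1}{-56} \cdot 2} = \frac{1}{\left(- \frac{1}{56}\right) 2} = \frac{1}{- \frac{1}{28}} = -28$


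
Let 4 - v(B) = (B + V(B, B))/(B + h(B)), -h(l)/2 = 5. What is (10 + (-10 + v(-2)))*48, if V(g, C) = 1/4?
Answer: 185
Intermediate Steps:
V(g, C) = ¼
h(l) = -10 (h(l) = -2*5 = -10)
v(B) = 4 - (¼ + B)/(-10 + B) (v(B) = 4 - (B + ¼)/(B - 10) = 4 - (¼ + B)/(-10 + B))
(10 + (-10 + v(-2)))*48 = (10 + (-10 + (-161 + 12*(-2))/(4*(-10 - 2))))*48 = (10 + (-10 + (¼)*(-161 - 24)/(-12)))*48 = (10 + (-10 + (¼)*(-1/12)*(-185)))*48 = (10 + (-10 + 185/48))*48 = (10 - 295/48)*48 = (185/48)*48 = 185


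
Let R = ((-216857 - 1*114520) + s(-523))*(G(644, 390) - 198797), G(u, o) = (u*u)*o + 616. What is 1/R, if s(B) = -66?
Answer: -1/53544238473537 ≈ -1.8676e-14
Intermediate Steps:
G(u, o) = 616 + o*u**2 (G(u, o) = u**2*o + 616 = o*u**2 + 616 = 616 + o*u**2)
R = -53544238473537 (R = ((-216857 - 1*114520) - 66)*((616 + 390*644**2) - 198797) = ((-216857 - 114520) - 66)*((616 + 390*414736) - 198797) = (-331377 - 66)*((616 + 161747040) - 198797) = -331443*(161747656 - 198797) = -331443*161548859 = -53544238473537)
1/R = 1/(-53544238473537) = -1/53544238473537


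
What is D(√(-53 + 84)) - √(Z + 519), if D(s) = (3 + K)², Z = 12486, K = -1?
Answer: 4 - 51*√5 ≈ -110.04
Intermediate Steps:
D(s) = 4 (D(s) = (3 - 1)² = 2² = 4)
D(√(-53 + 84)) - √(Z + 519) = 4 - √(12486 + 519) = 4 - √13005 = 4 - 51*√5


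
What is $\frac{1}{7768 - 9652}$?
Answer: $- \frac{1}{1884} \approx -0.00053079$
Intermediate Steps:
$\frac{1}{7768 - 9652} = \frac{1}{-1884} = - \frac{1}{1884}$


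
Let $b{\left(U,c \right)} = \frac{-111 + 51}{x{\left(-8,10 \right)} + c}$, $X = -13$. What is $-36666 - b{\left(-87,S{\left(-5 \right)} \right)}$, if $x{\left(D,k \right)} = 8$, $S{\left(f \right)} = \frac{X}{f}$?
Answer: $- \frac{1942998}{53} \approx -36660.0$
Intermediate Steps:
$S{\left(f \right)} = - \frac{13}{f}$
$b{\left(U,c \right)} = - \frac{60}{8 + c}$ ($b{\left(U,c \right)} = \frac{-111 + 51}{8 + c} = - \frac{60}{8 + c}$)
$-36666 - b{\left(-87,S{\left(-5 \right)} \right)} = -36666 - - \frac{60}{8 - \frac{13}{-5}} = -36666 - - \frac{60}{8 - - \frac{13}{5}} = -36666 - - \frac{60}{8 + \frac{13}{5}} = -36666 - - \frac{60}{\frac{53}{5}} = -36666 - \left(-60\right) \frac{5}{53} = -36666 - - \frac{300}{53} = -36666 + \frac{300}{53} = - \frac{1942998}{53}$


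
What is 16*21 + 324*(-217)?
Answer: -69972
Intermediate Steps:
16*21 + 324*(-217) = 336 - 70308 = -69972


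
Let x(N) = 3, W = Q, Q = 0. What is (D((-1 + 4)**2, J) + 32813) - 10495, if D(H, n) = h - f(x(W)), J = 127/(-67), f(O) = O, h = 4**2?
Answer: 22331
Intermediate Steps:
W = 0
h = 16
J = -127/67 (J = 127*(-1/67) = -127/67 ≈ -1.8955)
D(H, n) = 13 (D(H, n) = 16 - 1*3 = 16 - 3 = 13)
(D((-1 + 4)**2, J) + 32813) - 10495 = (13 + 32813) - 10495 = 32826 - 10495 = 22331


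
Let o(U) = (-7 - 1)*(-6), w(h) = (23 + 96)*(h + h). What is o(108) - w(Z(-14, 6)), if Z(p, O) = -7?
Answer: 1714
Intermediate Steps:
w(h) = 238*h (w(h) = 119*(2*h) = 238*h)
o(U) = 48 (o(U) = -8*(-6) = 48)
o(108) - w(Z(-14, 6)) = 48 - 238*(-7) = 48 - 1*(-1666) = 48 + 1666 = 1714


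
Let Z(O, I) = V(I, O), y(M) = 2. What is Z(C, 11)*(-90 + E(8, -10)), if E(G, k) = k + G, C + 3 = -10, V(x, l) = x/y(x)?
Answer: -506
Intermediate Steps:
V(x, l) = x/2
C = -13 (C = -3 - 10 = -13)
Z(O, I) = I/2
E(G, k) = G + k
Z(C, 11)*(-90 + E(8, -10)) = ((½)*11)*(-90 + (8 - 10)) = 11*(-90 - 2)/2 = (11/2)*(-92) = -506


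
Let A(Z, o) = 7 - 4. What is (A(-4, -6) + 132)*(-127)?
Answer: -17145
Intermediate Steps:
A(Z, o) = 3
(A(-4, -6) + 132)*(-127) = (3 + 132)*(-127) = 135*(-127) = -17145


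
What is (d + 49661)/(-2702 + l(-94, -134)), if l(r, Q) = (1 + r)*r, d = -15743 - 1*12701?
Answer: 21217/6040 ≈ 3.5127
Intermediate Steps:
d = -28444 (d = -15743 - 12701 = -28444)
l(r, Q) = r*(1 + r)
(d + 49661)/(-2702 + l(-94, -134)) = (-28444 + 49661)/(-2702 - 94*(1 - 94)) = 21217/(-2702 - 94*(-93)) = 21217/(-2702 + 8742) = 21217/6040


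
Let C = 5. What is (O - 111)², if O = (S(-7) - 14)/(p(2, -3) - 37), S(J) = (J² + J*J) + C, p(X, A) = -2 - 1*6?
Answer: 25847056/2025 ≈ 12764.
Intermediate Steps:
p(X, A) = -8 (p(X, A) = -2 - 6 = -8)
S(J) = 5 + 2*J² (S(J) = (J² + J*J) + 5 = (J² + J²) + 5 = 2*J² + 5 = 5 + 2*J²)
O = -89/45 (O = ((5 + 2*(-7)²) - 14)/(-8 - 37) = ((5 + 2*49) - 14)/(-45) = ((5 + 98) - 14)*(-1/45) = (103 - 14)*(-1/45) = 89*(-1/45) = -89/45 ≈ -1.9778)
(O - 111)² = (-89/45 - 111)² = (-5084/45)² = 25847056/2025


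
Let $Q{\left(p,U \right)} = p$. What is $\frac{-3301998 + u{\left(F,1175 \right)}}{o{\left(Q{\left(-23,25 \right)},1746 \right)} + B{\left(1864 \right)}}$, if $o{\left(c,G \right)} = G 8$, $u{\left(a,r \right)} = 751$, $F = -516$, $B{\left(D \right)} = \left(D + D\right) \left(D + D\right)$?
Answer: $- \frac{3301247}{13911952} \approx -0.2373$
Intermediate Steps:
$B{\left(D \right)} = 4 D^{2}$ ($B{\left(D \right)} = 2 D 2 D = 4 D^{2}$)
$o{\left(c,G \right)} = 8 G$
$\frac{-3301998 + u{\left(F,1175 \right)}}{o{\left(Q{\left(-23,25 \right)},1746 \right)} + B{\left(1864 \right)}} = \frac{-3301998 + 751}{8 \cdot 1746 + 4 \cdot 1864^{2}} = - \frac{3301247}{13968 + 4 \cdot 3474496} = - \frac{3301247}{13968 + 13897984} = - \frac{3301247}{13911952}$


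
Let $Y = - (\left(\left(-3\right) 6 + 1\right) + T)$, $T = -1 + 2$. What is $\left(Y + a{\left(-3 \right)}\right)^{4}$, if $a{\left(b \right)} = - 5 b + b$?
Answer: $614656$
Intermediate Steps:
$T = 1$
$a{\left(b \right)} = - 4 b$
$Y = 16$ ($Y = - (\left(\left(-3\right) 6 + 1\right) + 1) = - (\left(-18 + 1\right) + 1) = - (-17 + 1) = \left(-1\right) \left(-16\right) = 16$)
$\left(Y + a{\left(-3 \right)}\right)^{4} = \left(16 - -12\right)^{4} = \left(16 + 12\right)^{4} = 28^{4} = 614656$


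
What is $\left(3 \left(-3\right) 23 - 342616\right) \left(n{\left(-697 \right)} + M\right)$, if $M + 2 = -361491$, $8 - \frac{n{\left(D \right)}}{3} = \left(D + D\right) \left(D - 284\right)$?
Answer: $1530365643053$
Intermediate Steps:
$n{\left(D \right)} = 24 - 6 D \left(-284 + D\right)$ ($n{\left(D \right)} = 24 - 3 \left(D + D\right) \left(D - 284\right) = 24 - 3 \cdot 2 D \left(-284 + D\right) = 24 - 6 D \left(-284 + D\right)$)
$M = -361493$ ($M = -2 - 361491 = -361493$)
$\left(3 \left(-3\right) 23 - 342616\right) \left(n{\left(-697 \right)} + M\right) = \left(3 \left(-3\right) 23 - 342616\right) \left(\left(24 - 6 \left(-697\right)^{2} + 1704 \left(-697\right)\right) - 361493\right) = \left(\left(-9\right) 23 - 342616\right) \left(\left(24 - 2914854 - 1187688\right) - 361493\right) = \left(-207 - 342616\right) \left(\left(24 - 2914854 - 1187688\right) - 361493\right) = - 342823 \left(-4102518 - 361493\right) = \left(-342823\right) \left(-4464011\right) = 1530365643053$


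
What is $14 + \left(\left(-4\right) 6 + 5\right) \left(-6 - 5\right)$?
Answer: $223$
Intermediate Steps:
$14 + \left(\left(-4\right) 6 + 5\right) \left(-6 - 5\right) = 14 + \left(-24 + 5\right) \left(-6 - 5\right) = 14 - -209 = 14 + 209 = 223$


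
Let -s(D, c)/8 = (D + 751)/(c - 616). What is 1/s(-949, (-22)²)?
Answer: -1/12 ≈ -0.083333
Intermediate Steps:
s(D, c) = -8*(751 + D)/(-616 + c) (s(D, c) = -8*(D + 751)/(c - 616) = -8*(751 + D)/(-616 + c))
1/s(-949, (-22)²) = 1/(8*(-751 - 1*(-949))/(-616 + (-22)²)) = 1/(8*(-751 + 949)/(-616 + 484)) = 1/(8*198/(-132)) = 1/(8*(-1/132)*198) = 1/(-12) = -1/12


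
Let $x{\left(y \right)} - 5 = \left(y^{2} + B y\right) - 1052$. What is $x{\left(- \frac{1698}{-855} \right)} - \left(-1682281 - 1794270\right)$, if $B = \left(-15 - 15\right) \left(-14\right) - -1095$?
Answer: $\frac{282542517406}{81225} \approx 3.4785 \cdot 10^{6}$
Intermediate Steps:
$B = 1515$ ($B = \left(-30\right) \left(-14\right) + 1095 = 420 + 1095 = 1515$)
$x{\left(y \right)} = -1047 + y^{2} + 1515 y$ ($x{\left(y \right)} = 5 - \left(1052 - y^{2} - 1515 y\right) = 5 + \left(-1052 + y^{2} + 1515 y\right) = -1047 + y^{2} + 1515 y$)
$x{\left(- \frac{1698}{-855} \right)} - \left(-1682281 - 1794270\right) = \left(-1047 + \left(- \frac{1698}{-855}\right)^{2} + 1515 \left(- \frac{1698}{-855}\right)\right) - \left(-1682281 - 1794270\right) = \left(-1047 + \left(\left(-1698\right) \left(- \frac{1}{855}\right)\right)^{2} + 1515 \left(\left(-1698\right) \left(- \frac{1}{855}\right)\right)\right) - -3476551 = \left(-1047 + \left(\frac{566}{285}\right)^{2} + 1515 \cdot \frac{566}{285}\right) + 3476551 = \left(-1047 + \frac{320356}{81225} + \frac{57166}{19}\right) + 3476551 = \frac{159662431}{81225} + 3476551 = \frac{282542517406}{81225}$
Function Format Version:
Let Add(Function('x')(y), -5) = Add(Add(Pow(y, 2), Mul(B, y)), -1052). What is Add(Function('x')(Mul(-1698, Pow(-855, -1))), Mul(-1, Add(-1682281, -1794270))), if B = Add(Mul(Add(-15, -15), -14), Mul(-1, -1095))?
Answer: Rational(282542517406, 81225) ≈ 3.4785e+6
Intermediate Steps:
B = 1515 (B = Add(Mul(-30, -14), 1095) = Add(420, 1095) = 1515)
Function('x')(y) = Add(-1047, Pow(y, 2), Mul(1515, y)) (Function('x')(y) = Add(5, Add(Add(Pow(y, 2), Mul(1515, y)), -1052)) = Add(5, Add(-1052, Pow(y, 2), Mul(1515, y))) = Add(-1047, Pow(y, 2), Mul(1515, y)))
Add(Function('x')(Mul(-1698, Pow(-855, -1))), Mul(-1, Add(-1682281, -1794270))) = Add(Add(-1047, Pow(Mul(-1698, Pow(-855, -1)), 2), Mul(1515, Mul(-1698, Pow(-855, -1)))), Mul(-1, Add(-1682281, -1794270))) = Add(Add(-1047, Pow(Mul(-1698, Rational(-1, 855)), 2), Mul(1515, Mul(-1698, Rational(-1, 855)))), Mul(-1, -3476551)) = Add(Add(-1047, Pow(Rational(566, 285), 2), Mul(1515, Rational(566, 285))), 3476551) = Add(Add(-1047, Rational(320356, 81225), Rational(57166, 19)), 3476551) = Add(Rational(159662431, 81225), 3476551) = Rational(282542517406, 81225)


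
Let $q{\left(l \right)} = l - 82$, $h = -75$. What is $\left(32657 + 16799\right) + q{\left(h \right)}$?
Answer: $49299$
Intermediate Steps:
$q{\left(l \right)} = -82 + l$
$\left(32657 + 16799\right) + q{\left(h \right)} = \left(32657 + 16799\right) - 157 = 49456 - 157 = 49299$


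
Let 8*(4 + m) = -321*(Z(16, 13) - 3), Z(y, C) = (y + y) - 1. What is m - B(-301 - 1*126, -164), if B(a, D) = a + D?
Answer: -1073/2 ≈ -536.50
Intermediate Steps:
Z(y, C) = -1 + 2*y (Z(y, C) = 2*y - 1 = -1 + 2*y)
B(a, D) = D + a
m = -2255/2 (m = -4 + (-321*((-1 + 2*16) - 3))/8 = -4 + (-321*((-1 + 32) - 3))/8 = -4 + (-321*(31 - 3))/8 = -4 + (-321*28)/8 = -4 + (1/8)*(-8988) = -4 - 2247/2 = -2255/2 ≈ -1127.5)
m - B(-301 - 1*126, -164) = -2255/2 - (-164 + (-301 - 1*126)) = -2255/2 - (-164 + (-301 - 126)) = -2255/2 - (-164 - 427) = -2255/2 - 1*(-591) = -2255/2 + 591 = -1073/2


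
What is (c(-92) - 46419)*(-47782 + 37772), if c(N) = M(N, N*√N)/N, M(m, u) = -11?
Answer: 21374037685/46 ≈ 4.6465e+8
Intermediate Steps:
c(N) = -11/N
(c(-92) - 46419)*(-47782 + 37772) = (-11/(-92) - 46419)*(-47782 + 37772) = (-11*(-1/92) - 46419)*(-10010) = (11/92 - 46419)*(-10010) = -4270537/92*(-10010) = 21374037685/46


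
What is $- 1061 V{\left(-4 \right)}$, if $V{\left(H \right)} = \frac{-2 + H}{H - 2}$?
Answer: $-1061$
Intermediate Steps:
$V{\left(H \right)} = 1$ ($V{\left(H \right)} = \frac{-2 + H}{-2 + H} = 1$)
$- 1061 V{\left(-4 \right)} = \left(-1061\right) 1 = -1061$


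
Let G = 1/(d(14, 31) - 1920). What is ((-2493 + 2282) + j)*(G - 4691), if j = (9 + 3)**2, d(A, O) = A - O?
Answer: 608793356/1937 ≈ 3.1430e+5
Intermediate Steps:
j = 144 (j = 12**2 = 144)
G = -1/1937 (G = 1/((14 - 1*31) - 1920) = 1/((14 - 31) - 1920) = 1/(-17 - 1920) = 1/(-1937) = -1/1937 ≈ -0.00051626)
((-2493 + 2282) + j)*(G - 4691) = ((-2493 + 2282) + 144)*(-1/1937 - 4691) = (-211 + 144)*(-9086468/1937) = -67*(-9086468/1937) = 608793356/1937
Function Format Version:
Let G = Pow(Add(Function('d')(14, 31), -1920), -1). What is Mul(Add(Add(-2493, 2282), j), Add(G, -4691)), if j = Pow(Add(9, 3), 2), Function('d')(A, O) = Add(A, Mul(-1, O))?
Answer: Rational(608793356, 1937) ≈ 3.1430e+5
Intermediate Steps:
j = 144 (j = Pow(12, 2) = 144)
G = Rational(-1, 1937) (G = Pow(Add(Add(14, Mul(-1, 31)), -1920), -1) = Pow(Add(Add(14, -31), -1920), -1) = Pow(Add(-17, -1920), -1) = Pow(-1937, -1) = Rational(-1, 1937) ≈ -0.00051626)
Mul(Add(Add(-2493, 2282), j), Add(G, -4691)) = Mul(Add(Add(-2493, 2282), 144), Add(Rational(-1, 1937), -4691)) = Mul(Add(-211, 144), Rational(-9086468, 1937)) = Mul(-67, Rational(-9086468, 1937)) = Rational(608793356, 1937)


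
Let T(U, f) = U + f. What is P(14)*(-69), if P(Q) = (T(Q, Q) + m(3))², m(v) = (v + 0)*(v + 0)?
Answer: -94461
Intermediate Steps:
m(v) = v² (m(v) = v*v = v²)
P(Q) = (9 + 2*Q)² (P(Q) = ((Q + Q) + 3²)² = (2*Q + 9)² = (9 + 2*Q)²)
P(14)*(-69) = (9 + 2*14)²*(-69) = (9 + 28)²*(-69) = 37²*(-69) = 1369*(-69) = -94461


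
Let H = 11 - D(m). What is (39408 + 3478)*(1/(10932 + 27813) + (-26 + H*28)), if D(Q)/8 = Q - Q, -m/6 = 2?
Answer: 11428691186/945 ≈ 1.2094e+7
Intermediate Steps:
m = -12 (m = -6*2 = -12)
D(Q) = 0 (D(Q) = 8*(Q - Q) = 8*0 = 0)
H = 11 (H = 11 - 1*0 = 11 + 0 = 11)
(39408 + 3478)*(1/(10932 + 27813) + (-26 + H*28)) = (39408 + 3478)*(1/(10932 + 27813) + (-26 + 11*28)) = 42886*(1/38745 + (-26 + 308)) = 42886*(1/38745 + 282) = 42886*(10926091/38745) = 11428691186/945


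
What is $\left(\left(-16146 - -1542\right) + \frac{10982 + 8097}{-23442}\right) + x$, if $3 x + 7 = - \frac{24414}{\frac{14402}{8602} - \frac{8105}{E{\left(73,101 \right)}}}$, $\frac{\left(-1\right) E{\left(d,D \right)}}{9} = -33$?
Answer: $- \frac{124552584050671}{8716403697} \approx -14289.0$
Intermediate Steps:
$E{\left(d,D \right)} = 297$ ($E{\left(d,D \right)} = \left(-9\right) \left(-33\right) = 297$)
$x = \frac{1407151091}{4461942}$ ($x = - \frac{7}{3} + \frac{\left(-24414\right) \frac{1}{\frac{14402}{8602} - \frac{8105}{297}}}{3} = - \frac{7}{3} + \frac{\left(-24414\right) \frac{1}{14402 \cdot \frac{1}{8602} - \frac{8105}{297}}}{3} = - \frac{7}{3} + \frac{\left(-24414\right) \frac{1}{\frac{7201}{4301} - \frac{8105}{297}}}{3} = - \frac{7}{3} + \frac{\left(-24414\right) \frac{1}{- \frac{2974628}{116127}}}{3} = - \frac{7}{3} + \frac{\left(-24414\right) \left(- \frac{116127}{2974628}\right)}{3} = - \frac{7}{3} + \frac{1}{3} \cdot \frac{1417562289}{1487314} = - \frac{7}{3} + \frac{472520763}{1487314} = \frac{1407151091}{4461942} \approx 315.37$)
$\left(\left(-16146 - -1542\right) + \frac{10982 + 8097}{-23442}\right) + x = \left(\left(-16146 - -1542\right) + \frac{10982 + 8097}{-23442}\right) + \frac{1407151091}{4461942} = \left(\left(-16146 + 1542\right) + 19079 \left(- \frac{1}{23442}\right)\right) + \frac{1407151091}{4461942} = \left(-14604 - \frac{19079}{23442}\right) + \frac{1407151091}{4461942} = - \frac{342366047}{23442} + \frac{1407151091}{4461942} = - \frac{124552584050671}{8716403697}$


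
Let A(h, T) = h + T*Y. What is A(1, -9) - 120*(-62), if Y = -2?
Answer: 7459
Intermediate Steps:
A(h, T) = h - 2*T (A(h, T) = h + T*(-2) = h - 2*T)
A(1, -9) - 120*(-62) = (1 - 2*(-9)) - 120*(-62) = (1 + 18) + 7440 = 19 + 7440 = 7459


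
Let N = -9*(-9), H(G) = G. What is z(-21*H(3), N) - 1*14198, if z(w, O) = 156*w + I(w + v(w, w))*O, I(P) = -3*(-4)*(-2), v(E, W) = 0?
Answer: -25970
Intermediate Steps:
N = 81
I(P) = -24 (I(P) = 12*(-2) = -24)
z(w, O) = -24*O + 156*w (z(w, O) = 156*w - 24*O = -24*O + 156*w)
z(-21*H(3), N) - 1*14198 = (-24*81 + 156*(-21*3)) - 1*14198 = (-1944 + 156*(-63)) - 14198 = (-1944 - 9828) - 14198 = -11772 - 14198 = -25970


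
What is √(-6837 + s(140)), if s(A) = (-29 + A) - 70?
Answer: 2*I*√1699 ≈ 82.438*I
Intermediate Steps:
s(A) = -99 + A
√(-6837 + s(140)) = √(-6837 + (-99 + 140)) = √(-6837 + 41) = √(-6796) = 2*I*√1699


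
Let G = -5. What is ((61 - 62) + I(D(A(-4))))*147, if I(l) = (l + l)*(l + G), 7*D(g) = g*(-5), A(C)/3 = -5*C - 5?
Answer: 350853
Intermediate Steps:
A(C) = -15 - 15*C (A(C) = 3*(-5*C - 5) = 3*(-5 - 5*C) = -15 - 15*C)
D(g) = -5*g/7 (D(g) = (g*(-5))/7 = (-5*g)/7 = -5*g/7)
I(l) = 2*l*(-5 + l) (I(l) = (l + l)*(l - 5) = (2*l)*(-5 + l) = 2*l*(-5 + l))
((61 - 62) + I(D(A(-4))))*147 = ((61 - 62) + 2*(-5*(-15 - 15*(-4))/7)*(-5 - 5*(-15 - 15*(-4))/7))*147 = (-1 + 2*(-5*(-15 + 60)/7)*(-5 - 5*(-15 + 60)/7))*147 = (-1 + 2*(-5/7*45)*(-5 - 5/7*45))*147 = (-1 + 2*(-225/7)*(-5 - 225/7))*147 = (-1 + 2*(-225/7)*(-260/7))*147 = (-1 + 117000/49)*147 = (116951/49)*147 = 350853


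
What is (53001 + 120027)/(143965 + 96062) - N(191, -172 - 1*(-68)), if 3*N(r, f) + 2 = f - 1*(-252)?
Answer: -11508286/240027 ≈ -47.946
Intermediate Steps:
N(r, f) = 250/3 + f/3 (N(r, f) = -⅔ + (f - 1*(-252))/3 = -⅔ + (f + 252)/3 = -⅔ + (252 + f)/3 = -⅔ + (84 + f/3) = 250/3 + f/3)
(53001 + 120027)/(143965 + 96062) - N(191, -172 - 1*(-68)) = (53001 + 120027)/(143965 + 96062) - (250/3 + (-172 - 1*(-68))/3) = 173028/240027 - (250/3 + (-172 + 68)/3) = 173028*(1/240027) - (250/3 + (⅓)*(-104)) = 57676/80009 - (250/3 - 104/3) = 57676/80009 - 1*146/3 = 57676/80009 - 146/3 = -11508286/240027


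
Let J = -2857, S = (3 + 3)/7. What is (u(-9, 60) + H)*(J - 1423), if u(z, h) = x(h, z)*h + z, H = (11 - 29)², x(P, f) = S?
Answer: -10978200/7 ≈ -1.5683e+6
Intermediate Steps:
S = 6/7 (S = 6*(⅐) = 6/7 ≈ 0.85714)
x(P, f) = 6/7
H = 324 (H = (-18)² = 324)
u(z, h) = z + 6*h/7 (u(z, h) = 6*h/7 + z = z + 6*h/7)
(u(-9, 60) + H)*(J - 1423) = ((-9 + (6/7)*60) + 324)*(-2857 - 1423) = ((-9 + 360/7) + 324)*(-4280) = (297/7 + 324)*(-4280) = (2565/7)*(-4280) = -10978200/7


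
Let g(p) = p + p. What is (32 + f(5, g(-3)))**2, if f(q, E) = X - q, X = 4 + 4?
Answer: 1225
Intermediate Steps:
X = 8
g(p) = 2*p
f(q, E) = 8 - q
(32 + f(5, g(-3)))**2 = (32 + (8 - 1*5))**2 = (32 + (8 - 5))**2 = (32 + 3)**2 = 35**2 = 1225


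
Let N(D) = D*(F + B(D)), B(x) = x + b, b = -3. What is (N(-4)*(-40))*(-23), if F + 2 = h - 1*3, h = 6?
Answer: 22080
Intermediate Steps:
B(x) = -3 + x (B(x) = x - 3 = -3 + x)
F = 1 (F = -2 + (6 - 1*3) = -2 + (6 - 3) = -2 + 3 = 1)
N(D) = D*(-2 + D) (N(D) = D*(1 + (-3 + D)) = D*(-2 + D))
(N(-4)*(-40))*(-23) = (-4*(-2 - 4)*(-40))*(-23) = (-4*(-6)*(-40))*(-23) = (24*(-40))*(-23) = -960*(-23) = 22080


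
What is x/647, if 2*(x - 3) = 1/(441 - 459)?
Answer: 107/23292 ≈ 0.0045938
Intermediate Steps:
x = 107/36 (x = 3 + 1/(2*(441 - 459)) = 3 + (½)/(-18) = 3 + (½)*(-1/18) = 3 - 1/36 = 107/36 ≈ 2.9722)
x/647 = (107/36)/647 = (107/36)*(1/647) = 107/23292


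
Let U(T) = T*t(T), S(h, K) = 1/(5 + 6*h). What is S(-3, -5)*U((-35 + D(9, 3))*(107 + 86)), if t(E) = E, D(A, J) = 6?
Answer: -31326409/13 ≈ -2.4097e+6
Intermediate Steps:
U(T) = T**2 (U(T) = T*T = T**2)
S(-3, -5)*U((-35 + D(9, 3))*(107 + 86)) = ((-35 + 6)*(107 + 86))**2/(5 + 6*(-3)) = (-29*193)**2/(5 - 18) = (-5597)**2/(-13) = -1/13*31326409 = -31326409/13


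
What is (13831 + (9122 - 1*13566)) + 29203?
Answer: 38590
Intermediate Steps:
(13831 + (9122 - 1*13566)) + 29203 = (13831 + (9122 - 13566)) + 29203 = (13831 - 4444) + 29203 = 9387 + 29203 = 38590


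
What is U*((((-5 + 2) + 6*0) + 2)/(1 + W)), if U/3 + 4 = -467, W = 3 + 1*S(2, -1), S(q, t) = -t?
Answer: 1413/5 ≈ 282.60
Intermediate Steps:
W = 4 (W = 3 + 1*(-1*(-1)) = 3 + 1*1 = 3 + 1 = 4)
U = -1413 (U = -12 + 3*(-467) = -12 - 1401 = -1413)
U*((((-5 + 2) + 6*0) + 2)/(1 + W)) = -1413*(((-5 + 2) + 6*0) + 2)/(1 + 4) = -1413*((-3 + 0) + 2)/5 = -1413*(-3 + 2)/5 = -(-1413)/5 = -1413*(-1/5) = 1413/5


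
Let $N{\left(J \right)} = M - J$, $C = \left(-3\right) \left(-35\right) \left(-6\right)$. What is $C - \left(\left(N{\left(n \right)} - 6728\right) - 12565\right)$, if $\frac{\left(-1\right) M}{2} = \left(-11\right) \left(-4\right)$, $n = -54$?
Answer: $18697$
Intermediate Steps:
$M = -88$ ($M = - 2 \left(\left(-11\right) \left(-4\right)\right) = \left(-2\right) 44 = -88$)
$C = -630$ ($C = 105 \left(-6\right) = -630$)
$N{\left(J \right)} = -88 - J$
$C - \left(\left(N{\left(n \right)} - 6728\right) - 12565\right) = -630 - \left(\left(\left(-88 - -54\right) - 6728\right) - 12565\right) = -630 - \left(\left(\left(-88 + 54\right) - 6728\right) - 12565\right) = -630 - \left(\left(-34 - 6728\right) - 12565\right) = -630 - \left(-6762 - 12565\right) = -630 - -19327 = -630 + 19327 = 18697$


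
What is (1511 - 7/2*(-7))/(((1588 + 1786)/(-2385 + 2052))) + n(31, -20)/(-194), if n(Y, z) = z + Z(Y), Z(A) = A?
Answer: -99233485/654556 ≈ -151.60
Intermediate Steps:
n(Y, z) = Y + z (n(Y, z) = z + Y = Y + z)
(1511 - 7/2*(-7))/(((1588 + 1786)/(-2385 + 2052))) + n(31, -20)/(-194) = (1511 - 7/2*(-7))/(((1588 + 1786)/(-2385 + 2052))) + (31 - 20)/(-194) = (1511 - (½)*7*(-7))/((3374/(-333))) + 11*(-1/194) = (1511 - 7*(-7)/2)/((3374*(-1/333))) - 11/194 = (1511 - 1*(-49/2))/(-3374/333) - 11/194 = (1511 + 49/2)*(-333/3374) - 11/194 = (3071/2)*(-333/3374) - 11/194 = -1022643/6748 - 11/194 = -99233485/654556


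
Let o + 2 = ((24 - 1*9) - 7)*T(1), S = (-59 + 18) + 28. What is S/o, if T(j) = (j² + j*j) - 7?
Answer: 13/42 ≈ 0.30952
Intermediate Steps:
S = -13 (S = -41 + 28 = -13)
T(j) = -7 + 2*j² (T(j) = (j² + j²) - 7 = 2*j² - 7 = -7 + 2*j²)
o = -42 (o = -2 + ((24 - 1*9) - 7)*(-7 + 2*1²) = -2 + ((24 - 9) - 7)*(-7 + 2*1) = -2 + (15 - 7)*(-7 + 2) = -2 + 8*(-5) = -2 - 40 = -42)
S/o = -13/(-42) = -1/42*(-13) = 13/42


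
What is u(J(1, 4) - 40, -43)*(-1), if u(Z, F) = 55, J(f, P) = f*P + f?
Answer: -55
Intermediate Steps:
J(f, P) = f + P*f (J(f, P) = P*f + f = f + P*f)
u(J(1, 4) - 40, -43)*(-1) = 55*(-1) = -55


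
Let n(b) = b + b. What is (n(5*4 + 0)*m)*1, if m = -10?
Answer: -400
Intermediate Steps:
n(b) = 2*b
(n(5*4 + 0)*m)*1 = ((2*(5*4 + 0))*(-10))*1 = ((2*(20 + 0))*(-10))*1 = ((2*20)*(-10))*1 = (40*(-10))*1 = -400*1 = -400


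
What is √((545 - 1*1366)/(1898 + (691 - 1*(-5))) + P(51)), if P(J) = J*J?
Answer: 427*√95978/2594 ≈ 50.997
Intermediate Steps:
P(J) = J²
√((545 - 1*1366)/(1898 + (691 - 1*(-5))) + P(51)) = √((545 - 1*1366)/(1898 + (691 - 1*(-5))) + 51²) = √((545 - 1366)/(1898 + (691 + 5)) + 2601) = √(-821/(1898 + 696) + 2601) = √(-821/2594 + 2601) = √(6746173/2594) = 427*√95978/2594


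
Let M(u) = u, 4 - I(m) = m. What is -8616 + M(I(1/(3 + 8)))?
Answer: -94733/11 ≈ -8612.1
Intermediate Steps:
I(m) = 4 - m
-8616 + M(I(1/(3 + 8))) = -8616 + (4 - 1/(3 + 8)) = -8616 + (4 - 1/11) = -8616 + 43/11 = -94733/11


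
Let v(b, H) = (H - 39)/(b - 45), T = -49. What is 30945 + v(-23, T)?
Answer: 526087/17 ≈ 30946.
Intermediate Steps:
v(b, H) = (-39 + H)/(-45 + b)
30945 + v(-23, T) = 30945 + (-39 - 49)/(-45 - 23) = 30945 - 88/(-68) = 30945 - 1/68*(-88) = 30945 + 22/17 = 526087/17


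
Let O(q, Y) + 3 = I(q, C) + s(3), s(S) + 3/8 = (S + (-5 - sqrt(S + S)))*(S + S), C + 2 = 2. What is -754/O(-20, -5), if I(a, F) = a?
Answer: 58864/2285 - 9984*sqrt(6)/2285 ≈ 15.058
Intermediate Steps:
C = 0 (C = -2 + 2 = 0)
s(S) = -3/8 + 2*S*(-5 + S - sqrt(2)*sqrt(S)) (s(S) = -3/8 + (S + (-5 - sqrt(S + S)))*(S + S) = -3/8 + (S + (-5 - sqrt(2*S)))*(2*S) = -3/8 + (S + (-5 - sqrt(2)*sqrt(S)))*(2*S) = -3/8 + (-5 + S - sqrt(2)*sqrt(S))*(2*S) = -3/8 + 2*S*(-5 + S - sqrt(2)*sqrt(S)))
O(q, Y) = -123/8 + q - 6*sqrt(6) (O(q, Y) = -3 + (q + (-3/8 - 10*3 + 2*3**2 - 2*sqrt(2)*3**(3/2))) = -3 + (q + (-3/8 - 30 + 2*9 - 2*sqrt(2)*3*sqrt(3))) = -3 + (q + (-3/8 - 30 + 18 - 6*sqrt(6))) = -3 + (q + (-99/8 - 6*sqrt(6))) = -3 + (-99/8 + q - 6*sqrt(6)) = -123/8 + q - 6*sqrt(6))
-754/O(-20, -5) = -754/(-123/8 - 20 - 6*sqrt(6)) = -754/(-283/8 - 6*sqrt(6))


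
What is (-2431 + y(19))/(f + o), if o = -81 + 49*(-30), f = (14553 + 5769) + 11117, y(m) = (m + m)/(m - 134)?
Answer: -279603/3437120 ≈ -0.081348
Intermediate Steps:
y(m) = 2*m/(-134 + m) (y(m) = (2*m)/(-134 + m) = 2*m/(-134 + m))
f = 31439 (f = 20322 + 11117 = 31439)
o = -1551 (o = -81 - 1470 = -1551)
(-2431 + y(19))/(f + o) = (-2431 + 2*19/(-134 + 19))/(31439 - 1551) = (-2431 + 2*19/(-115))/29888 = (-2431 + 2*19*(-1/115))*(1/29888) = (-2431 - 38/115)*(1/29888) = -279603/115*1/29888 = -279603/3437120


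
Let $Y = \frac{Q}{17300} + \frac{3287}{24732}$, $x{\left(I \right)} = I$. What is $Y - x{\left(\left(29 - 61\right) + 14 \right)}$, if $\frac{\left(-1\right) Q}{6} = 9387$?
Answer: $\frac{1591363549}{106965900} \approx 14.877$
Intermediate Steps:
$Q = -56322$ ($Q = \left(-6\right) 9387 = -56322$)
$Y = - \frac{334022651}{106965900}$ ($Y = - \frac{56322}{17300} + \frac{3287}{24732} = \left(-56322\right) \frac{1}{17300} + 3287 \cdot \frac{1}{24732} = - \frac{28161}{8650} + \frac{3287}{24732} = - \frac{334022651}{106965900} \approx -3.1227$)
$Y - x{\left(\left(29 - 61\right) + 14 \right)} = - \frac{334022651}{106965900} - \left(\left(29 - 61\right) + 14\right) = - \frac{334022651}{106965900} - \left(-32 + 14\right) = - \frac{334022651}{106965900} - -18 = - \frac{334022651}{106965900} + 18 = \frac{1591363549}{106965900}$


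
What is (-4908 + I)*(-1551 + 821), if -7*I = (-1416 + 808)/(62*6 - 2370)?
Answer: 25055022040/6993 ≈ 3.5829e+6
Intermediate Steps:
I = -304/6993 (I = -(-1416 + 808)/(7*(62*6 - 2370)) = -(-608)/(7*(372 - 2370)) = -(-608)/(7*(-1998)) = -(-608)*(-1)/(7*1998) = -⅐*304/999 = -304/6993 ≈ -0.043472)
(-4908 + I)*(-1551 + 821) = (-4908 - 304/6993)*(-1551 + 821) = -34321948/6993*(-730) = 25055022040/6993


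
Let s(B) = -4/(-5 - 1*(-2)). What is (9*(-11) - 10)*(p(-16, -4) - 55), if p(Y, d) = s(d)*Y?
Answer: 24961/3 ≈ 8320.3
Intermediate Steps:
s(B) = 4/3 (s(B) = -4/(-5 + 2) = -4/(-3) = -4*(-⅓) = 4/3)
p(Y, d) = 4*Y/3
(9*(-11) - 10)*(p(-16, -4) - 55) = (9*(-11) - 10)*((4/3)*(-16) - 55) = (-99 - 10)*(-64/3 - 55) = -109*(-229/3) = 24961/3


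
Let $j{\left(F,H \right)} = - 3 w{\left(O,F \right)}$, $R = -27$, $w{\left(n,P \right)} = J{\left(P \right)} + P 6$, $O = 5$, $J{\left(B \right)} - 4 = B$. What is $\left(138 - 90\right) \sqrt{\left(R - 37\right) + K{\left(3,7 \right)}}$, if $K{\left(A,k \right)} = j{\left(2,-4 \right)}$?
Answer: $48 i \sqrt{118} \approx 521.41 i$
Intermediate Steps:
$J{\left(B \right)} = 4 + B$
$w{\left(n,P \right)} = 4 + 7 P$ ($w{\left(n,P \right)} = \left(4 + P\right) + P 6 = \left(4 + P\right) + 6 P = 4 + 7 P$)
$j{\left(F,H \right)} = -12 - 21 F$ ($j{\left(F,H \right)} = - 3 \left(4 + 7 F\right) = -12 - 21 F$)
$K{\left(A,k \right)} = -54$ ($K{\left(A,k \right)} = -12 - 42 = -54$)
$\left(138 - 90\right) \sqrt{\left(R - 37\right) + K{\left(3,7 \right)}} = \left(138 - 90\right) \sqrt{\left(-27 - 37\right) - 54} = 48 \sqrt{-64 - 54} = 48 \sqrt{-118} = 48 i \sqrt{118}$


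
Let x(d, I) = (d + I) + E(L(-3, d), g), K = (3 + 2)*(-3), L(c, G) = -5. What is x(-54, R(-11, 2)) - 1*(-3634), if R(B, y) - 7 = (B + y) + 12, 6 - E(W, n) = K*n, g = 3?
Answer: 3641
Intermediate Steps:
K = -15 (K = 5*(-3) = -15)
E(W, n) = 6 + 15*n (E(W, n) = 6 - (-15)*n = 6 + 15*n)
R(B, y) = 19 + B + y (R(B, y) = 7 + ((B + y) + 12) = 7 + (12 + B + y) = 19 + B + y)
x(d, I) = 51 + I + d (x(d, I) = (d + I) + (6 + 15*3) = (I + d) + (6 + 45) = (I + d) + 51 = 51 + I + d)
x(-54, R(-11, 2)) - 1*(-3634) = (51 + (19 - 11 + 2) - 54) - 1*(-3634) = (51 + 10 - 54) + 3634 = 7 + 3634 = 3641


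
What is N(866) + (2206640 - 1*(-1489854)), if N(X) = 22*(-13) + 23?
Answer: 3696231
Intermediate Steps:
N(X) = -263 (N(X) = -286 + 23 = -263)
N(866) + (2206640 - 1*(-1489854)) = -263 + (2206640 - 1*(-1489854)) = -263 + (2206640 + 1489854) = -263 + 3696494 = 3696231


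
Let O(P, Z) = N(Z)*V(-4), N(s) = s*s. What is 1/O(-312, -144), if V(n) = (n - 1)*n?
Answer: 1/414720 ≈ 2.4113e-6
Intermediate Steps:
V(n) = n*(-1 + n) (V(n) = (-1 + n)*n = n*(-1 + n))
N(s) = s²
O(P, Z) = 20*Z² (O(P, Z) = Z²*(-4*(-1 - 4)) = Z²*(-4*(-5)) = Z²*20 = 20*Z²)
1/O(-312, -144) = 1/(20*(-144)²) = 1/(20*20736) = 1/414720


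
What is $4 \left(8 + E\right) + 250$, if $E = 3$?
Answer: $294$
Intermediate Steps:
$4 \left(8 + E\right) + 250 = 4 \left(8 + 3\right) + 250 = 4 \cdot 11 + 250 = 44 + 250 = 294$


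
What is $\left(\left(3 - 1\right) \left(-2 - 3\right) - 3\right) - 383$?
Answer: $-396$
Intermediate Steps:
$\left(\left(3 - 1\right) \left(-2 - 3\right) - 3\right) - 383 = \left(2 \left(-5\right) - 3\right) - 383 = \left(-10 - 3\right) - 383 = -13 - 383 = -396$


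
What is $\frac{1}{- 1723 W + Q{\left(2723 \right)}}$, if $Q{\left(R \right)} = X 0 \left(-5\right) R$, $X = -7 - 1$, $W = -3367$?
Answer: $\frac{1}{5801341} \approx 1.7237 \cdot 10^{-7}$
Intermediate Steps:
$X = -8$
$Q{\left(R \right)} = 0$ ($Q{\left(R \right)} = - 8 \cdot 0 \left(-5\right) R = - 8 \cdot 0 R = \left(-8\right) 0 = 0$)
$\frac{1}{- 1723 W + Q{\left(2723 \right)}} = \frac{1}{\left(-1723\right) \left(-3367\right) + 0} = \frac{1}{5801341 + 0} = \frac{1}{5801341}$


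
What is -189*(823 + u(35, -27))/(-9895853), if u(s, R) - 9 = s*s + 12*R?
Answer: 327537/9895853 ≈ 0.033098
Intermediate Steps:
u(s, R) = 9 + s² + 12*R (u(s, R) = 9 + (s*s + 12*R) = 9 + (s² + 12*R) = 9 + s² + 12*R)
-189*(823 + u(35, -27))/(-9895853) = -189*(823 + (9 + 35² + 12*(-27)))/(-9895853) = -189*(823 + (9 + 1225 - 324))*(-1/9895853) = -189*(823 + 910)*(-1/9895853) = -189*1733*(-1/9895853) = -327537*(-1/9895853) = 327537/9895853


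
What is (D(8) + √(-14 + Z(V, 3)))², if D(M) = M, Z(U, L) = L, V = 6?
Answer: (8 + I*√11)² ≈ 53.0 + 53.066*I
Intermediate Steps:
(D(8) + √(-14 + Z(V, 3)))² = (8 + √(-14 + 3))² = (8 + √(-11))² = (8 + I*√11)²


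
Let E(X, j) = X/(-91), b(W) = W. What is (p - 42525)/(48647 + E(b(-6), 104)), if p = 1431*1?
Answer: -3739554/4426883 ≈ -0.84474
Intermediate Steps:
E(X, j) = -X/91 (E(X, j) = X*(-1/91) = -X/91)
p = 1431
(p - 42525)/(48647 + E(b(-6), 104)) = (1431 - 42525)/(48647 - 1/91*(-6)) = -41094/(48647 + 6/91) = -41094/4426883/91 = -41094*91/4426883 = -3739554/4426883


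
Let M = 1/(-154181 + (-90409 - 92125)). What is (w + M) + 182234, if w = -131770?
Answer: 16991985759/336715 ≈ 50464.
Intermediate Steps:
M = -1/336715 (M = 1/(-154181 - 182534) = 1/(-336715) = -1/336715 ≈ -2.9699e-6)
(w + M) + 182234 = (-131770 - 1/336715) + 182234 = -44368935551/336715 + 182234 = 16991985759/336715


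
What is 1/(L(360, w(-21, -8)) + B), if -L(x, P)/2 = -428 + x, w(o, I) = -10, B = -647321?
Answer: -1/647185 ≈ -1.5452e-6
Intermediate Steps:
L(x, P) = 856 - 2*x (L(x, P) = -2*(-428 + x) = 856 - 2*x)
1/(L(360, w(-21, -8)) + B) = 1/((856 - 2*360) - 647321) = 1/((856 - 720) - 647321) = 1/(136 - 647321) = 1/(-647185) = -1/647185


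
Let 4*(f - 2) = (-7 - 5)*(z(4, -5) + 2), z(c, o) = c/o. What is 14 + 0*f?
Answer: 14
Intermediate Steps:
f = -8/5 (f = 2 + ((-7 - 5)*(4/(-5) + 2))/4 = 2 + (-12*(4*(-⅕) + 2))/4 = 2 + (-12*(-⅘ + 2))/4 = 2 + (-12*6/5)/4 = 2 + (¼)*(-72/5) = 2 - 18/5 = -8/5 ≈ -1.6000)
14 + 0*f = 14 + 0*(-8/5) = 14 + 0 = 14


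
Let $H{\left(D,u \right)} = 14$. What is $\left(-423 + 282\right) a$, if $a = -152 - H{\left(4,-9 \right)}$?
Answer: $23406$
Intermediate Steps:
$a = -166$ ($a = -152 - 14 = -166$)
$\left(-423 + 282\right) a = \left(-423 + 282\right) \left(-166\right) = \left(-141\right) \left(-166\right) = 23406$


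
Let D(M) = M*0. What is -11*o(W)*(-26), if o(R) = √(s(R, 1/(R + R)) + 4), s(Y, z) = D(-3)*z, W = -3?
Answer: 572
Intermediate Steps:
D(M) = 0
s(Y, z) = 0 (s(Y, z) = 0*z = 0)
o(R) = 2 (o(R) = √(0 + 4) = √4 = 2)
-11*o(W)*(-26) = -11*2*(-26) = -22*(-26) = 572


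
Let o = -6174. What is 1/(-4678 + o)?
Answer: -1/10852 ≈ -9.2149e-5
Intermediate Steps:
1/(-4678 + o) = 1/(-4678 - 6174) = 1/(-10852) = -1/10852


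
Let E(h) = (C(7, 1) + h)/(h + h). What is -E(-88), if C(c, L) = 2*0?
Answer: -1/2 ≈ -0.50000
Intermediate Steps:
C(c, L) = 0
E(h) = 1/2 (E(h) = (0 + h)/(h + h) = h/((2*h)) = h*(1/(2*h)) = 1/2)
-E(-88) = -1*1/2 = -1/2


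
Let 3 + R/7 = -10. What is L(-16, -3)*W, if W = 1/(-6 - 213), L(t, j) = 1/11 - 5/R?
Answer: -2/3003 ≈ -0.00066600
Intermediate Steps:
R = -91 (R = -21 + 7*(-10) = -21 - 70 = -91)
L(t, j) = 146/1001 (L(t, j) = 1/11 - 5/(-91) = 1*(1/11) - 5*(-1/91) = 1/11 + 5/91 = 146/1001)
W = -1/219 (W = 1/(-219) = -1/219 ≈ -0.0045662)
L(-16, -3)*W = (146/1001)*(-1/219) = -2/3003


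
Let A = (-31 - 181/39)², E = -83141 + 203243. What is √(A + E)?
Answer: √184607242/39 ≈ 348.39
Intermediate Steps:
E = 120102
A = 1932100/1521 (A = (-31 - 181*1/39)² = (-31 - 181/39)² = (-1390/39)² = 1932100/1521 ≈ 1270.3)
√(A + E) = √(1932100/1521 + 120102) = √(184607242/1521) = √184607242/39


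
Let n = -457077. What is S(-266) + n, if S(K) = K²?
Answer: -386321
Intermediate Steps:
S(-266) + n = (-266)² - 457077 = 70756 - 457077 = -386321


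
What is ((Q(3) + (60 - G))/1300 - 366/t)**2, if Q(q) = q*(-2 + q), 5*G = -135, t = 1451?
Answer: 1191699441/35581276900 ≈ 0.033492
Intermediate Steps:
G = -27 (G = (1/5)*(-135) = -27)
((Q(3) + (60 - G))/1300 - 366/t)**2 = ((3*(-2 + 3) + (60 - 1*(-27)))/1300 - 366/1451)**2 = ((3*1 + (60 + 27))*(1/1300) - 366*1/1451)**2 = ((3 + 87)*(1/1300) - 366/1451)**2 = (90*(1/1300) - 366/1451)**2 = (9/130 - 366/1451)**2 = (-34521/188630)**2 = 1191699441/35581276900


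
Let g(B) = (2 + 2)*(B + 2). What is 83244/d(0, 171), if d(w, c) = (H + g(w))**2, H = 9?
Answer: 83244/289 ≈ 288.04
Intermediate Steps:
g(B) = 8 + 4*B (g(B) = 4*(2 + B) = 8 + 4*B)
d(w, c) = (17 + 4*w)**2 (d(w, c) = (9 + (8 + 4*w))**2 = (17 + 4*w)**2)
83244/d(0, 171) = 83244/((17 + 4*0)**2) = 83244/((17 + 0)**2) = 83244/(17**2) = 83244/289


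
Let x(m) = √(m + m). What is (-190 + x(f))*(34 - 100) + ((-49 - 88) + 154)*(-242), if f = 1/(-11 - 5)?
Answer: 8426 - 33*I*√2/2 ≈ 8426.0 - 23.335*I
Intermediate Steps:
f = -1/16 (f = 1/(-16) = -1/16 ≈ -0.062500)
x(m) = √2*√m (x(m) = √(2*m) = √2*√m)
(-190 + x(f))*(34 - 100) + ((-49 - 88) + 154)*(-242) = (-190 + √2*√(-1/16))*(34 - 100) + ((-49 - 88) + 154)*(-242) = (-190 + √2*(I/4))*(-66) + (-137 + 154)*(-242) = (-190 + I*√2/4)*(-66) + 17*(-242) = (12540 - 33*I*√2/2) - 4114 = 8426 - 33*I*√2/2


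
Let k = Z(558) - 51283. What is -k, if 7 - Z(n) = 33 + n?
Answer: 51867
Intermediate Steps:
Z(n) = -26 - n (Z(n) = 7 - (33 + n) = 7 + (-33 - n) = -26 - n)
k = -51867 (k = (-26 - 1*558) - 51283 = (-26 - 558) - 51283 = -584 - 51283 = -51867)
-k = -1*(-51867) = 51867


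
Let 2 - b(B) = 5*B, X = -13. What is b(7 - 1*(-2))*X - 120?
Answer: 439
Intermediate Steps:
b(B) = 2 - 5*B
b(7 - 1*(-2))*X - 120 = (2 - 5*(7 - 1*(-2)))*(-13) - 120 = (2 - 5*(7 + 2))*(-13) - 120 = (2 - 5*9)*(-13) - 120 = (2 - 45)*(-13) - 120 = -43*(-13) - 120 = 559 - 120 = 439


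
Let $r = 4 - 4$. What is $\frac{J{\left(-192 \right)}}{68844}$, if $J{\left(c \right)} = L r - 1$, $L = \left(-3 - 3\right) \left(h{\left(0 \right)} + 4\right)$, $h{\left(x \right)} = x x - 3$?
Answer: $- \frac{1}{68844} \approx -1.4526 \cdot 10^{-5}$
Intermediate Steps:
$r = 0$ ($r = 4 - 4 = 0$)
$h{\left(x \right)} = -3 + x^{2}$ ($h{\left(x \right)} = x^{2} - 3 = -3 + x^{2}$)
$L = -6$ ($L = \left(-3 - 3\right) \left(\left(-3 + 0^{2}\right) + 4\right) = - 6 \left(\left(-3 + 0\right) + 4\right) = - 6 \left(-3 + 4\right) = \left(-6\right) 1 = -6$)
$J{\left(c \right)} = -1$ ($J{\left(c \right)} = \left(-6\right) 0 - 1 = 0 - 1 = -1$)
$\frac{J{\left(-192 \right)}}{68844} = - \frac{1}{68844}$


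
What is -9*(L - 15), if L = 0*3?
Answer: 135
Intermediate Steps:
L = 0
-9*(L - 15) = -9*(0 - 15) = -9*(-15) = 135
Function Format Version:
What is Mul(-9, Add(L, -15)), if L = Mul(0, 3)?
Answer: 135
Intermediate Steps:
L = 0
Mul(-9, Add(L, -15)) = Mul(-9, Add(0, -15)) = Mul(-9, -15) = 135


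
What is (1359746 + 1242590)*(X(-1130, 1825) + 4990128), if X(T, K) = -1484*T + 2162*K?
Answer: 27617806062528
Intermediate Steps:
(1359746 + 1242590)*(X(-1130, 1825) + 4990128) = (1359746 + 1242590)*((-1484*(-1130) + 2162*1825) + 4990128) = 2602336*((1676920 + 3945650) + 4990128) = 2602336*(5622570 + 4990128) = 2602336*10612698 = 27617806062528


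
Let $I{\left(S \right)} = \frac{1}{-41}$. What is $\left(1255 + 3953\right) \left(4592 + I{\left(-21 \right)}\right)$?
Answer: $\frac{980515368}{41} \approx 2.3915 \cdot 10^{7}$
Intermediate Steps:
$I{\left(S \right)} = - \frac{1}{41}$
$\left(1255 + 3953\right) \left(4592 + I{\left(-21 \right)}\right) = \left(1255 + 3953\right) \left(4592 - \frac{1}{41}\right) = 5208 \cdot \frac{188271}{41} = \frac{980515368}{41}$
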